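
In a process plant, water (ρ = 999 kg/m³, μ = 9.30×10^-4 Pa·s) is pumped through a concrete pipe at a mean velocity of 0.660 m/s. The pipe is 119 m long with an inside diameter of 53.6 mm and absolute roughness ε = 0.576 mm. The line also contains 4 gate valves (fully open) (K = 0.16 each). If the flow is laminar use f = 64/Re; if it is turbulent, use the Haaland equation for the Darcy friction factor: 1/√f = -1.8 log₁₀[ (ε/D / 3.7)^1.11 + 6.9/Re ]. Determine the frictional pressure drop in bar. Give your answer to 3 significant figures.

ΔP ≈ 0.196 bar

Reynolds number Re = ρVD/μ = 999 · 0.66 · 0.0536 / 0.00093 = 3.8e+04.
Re > 4000 → turbulent. Relative roughness ε/D = 0.000576/0.0536 = 0.0107. Haaland: 1/√f = -1.8 log₁₀[(0.0107/3.7)^1.11 + 6.9/3.8e+04] = -1.8 log₁₀[0.00153 + 0.000182] = 4.981, so f = 0.04031.
Total minor-loss coefficient ΣK = 4·0.16 = 0.64.
ΔP = [f·L/D + ΣK]·(ρV²/2) = [0.04031·119/0.0536 + 0.64]·(999·0.66²/2) = [89.48 + 0.64]·217.6 = 1.961e+04 Pa.
ΔP = 1.961e+04 Pa = 0.196 bar.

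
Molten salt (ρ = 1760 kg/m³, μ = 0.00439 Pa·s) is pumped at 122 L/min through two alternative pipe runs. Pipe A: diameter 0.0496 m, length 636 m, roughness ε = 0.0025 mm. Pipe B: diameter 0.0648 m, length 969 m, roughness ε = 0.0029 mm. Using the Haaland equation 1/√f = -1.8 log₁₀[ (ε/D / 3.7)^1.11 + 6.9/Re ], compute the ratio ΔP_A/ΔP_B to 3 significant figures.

ΔP_A/ΔP_B ≈ 2.34

Pipe A: V = Q/A = 0.002033/0.001932 = 1.052 m/s; Re = 2.093e+04; ε/D = 5.04e-05; Haaland → f = 0.02554; ΔP_A = f(L/D)(ρV²/2) = 3.191e+05 Pa.
Pipe B: V = Q/A = 0.002033/0.003298 = 0.6166 m/s; Re = 1.602e+04; ε/D = 4.48e-05; Haaland → f = 0.0273; ΔP_B = f(L/D)(ρV²/2) = 1.366e+05 Pa.
ΔP_A/ΔP_B = 3.191e+05/1.366e+05 = 2.34.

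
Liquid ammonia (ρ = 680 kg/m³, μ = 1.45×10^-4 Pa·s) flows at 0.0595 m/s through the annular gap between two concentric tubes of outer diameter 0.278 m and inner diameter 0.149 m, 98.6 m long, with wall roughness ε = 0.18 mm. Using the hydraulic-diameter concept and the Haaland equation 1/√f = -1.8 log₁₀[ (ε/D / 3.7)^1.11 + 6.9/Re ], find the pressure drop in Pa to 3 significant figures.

Hydraulic diameter D_h = 4A/P = D_o - D_i = 0.278 - 0.149 = 0.129 m.
Re = ρVD_h/μ = 680·0.0595·0.129/0.000145 = 3.6e+04.
ε/D_h = 0.00018/0.129 = 0.0014; Haaland gives 1/√f = -1.8 log₁₀[0.000158+0.000192] = 6.22, so f = 0.02584.
ΔP = f(L/D_h)(ρV²/2) = 0.02584·98.6/0.129·1.204 = 23.78 Pa.

ΔP ≈ 23.8 Pa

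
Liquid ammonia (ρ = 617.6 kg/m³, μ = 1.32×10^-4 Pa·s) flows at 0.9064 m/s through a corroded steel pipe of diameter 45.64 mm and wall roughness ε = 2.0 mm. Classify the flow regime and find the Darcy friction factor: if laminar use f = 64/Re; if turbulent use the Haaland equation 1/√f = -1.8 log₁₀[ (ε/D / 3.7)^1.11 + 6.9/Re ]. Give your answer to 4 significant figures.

Re = ρVD/μ = 617.6·0.9064·0.04564/0.000132 = 1.936e+05.
Re > 4000 → turbulent. ε/D = 0.002/0.04564 = 0.0438; Haaland: 1/√f = -1.8 log₁₀[0.00727 + 3.56e-05] = 3.845, so f = 0.06763.

f ≈ 0.06763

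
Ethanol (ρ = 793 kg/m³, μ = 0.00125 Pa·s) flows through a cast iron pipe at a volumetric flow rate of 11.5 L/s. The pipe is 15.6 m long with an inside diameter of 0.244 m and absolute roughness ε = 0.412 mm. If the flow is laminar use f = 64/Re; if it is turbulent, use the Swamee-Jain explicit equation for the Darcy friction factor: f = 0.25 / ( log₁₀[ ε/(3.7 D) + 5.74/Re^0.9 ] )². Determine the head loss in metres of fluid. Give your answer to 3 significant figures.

h_f ≈ 0.00529 m

Q = 11.5 L/s = 11.5/1000 = 0.0115 m³/s.
Cross-sectional area A = πD²/4 = π(0.244)²/4 = 0.04676 m²; mean velocity V = Q/A = 0.0115/0.04676 = 0.2459 m/s.
Reynolds number Re = ρVD/μ = 793 · 0.2459 · 0.244 / 0.00125 = 3.807e+04.
Re > 4000 → turbulent. Relative roughness ε/D = 0.000412/0.244 = 0.00169. Swamee-Jain: f = 0.25/(log₁₀[0.00169/3.7 + 5.74/3.807e+04^0.9])² = 0.25/(log₁₀[0.000456 + 0.000433])² = 0.25/(-3.051)² = 0.02686.
Darcy-Weisbach: ΔP = f(L/D)(ρV²/2) = 0.02686·(15.6/0.244)·(793·0.2459²/2) = 0.02686·63.93·23.98 = 41.18 Pa.
Head loss h_f = ΔP/(ρg) = 41.18/(793·9.81) = 0.00529 m.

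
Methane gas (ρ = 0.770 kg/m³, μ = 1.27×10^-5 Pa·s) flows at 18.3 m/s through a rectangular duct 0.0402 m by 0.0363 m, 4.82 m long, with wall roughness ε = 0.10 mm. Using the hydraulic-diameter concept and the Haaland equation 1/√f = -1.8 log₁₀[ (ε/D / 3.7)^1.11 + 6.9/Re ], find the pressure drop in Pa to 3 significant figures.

ΔP ≈ 457 Pa

Hydraulic diameter D_h = 4A/P = 4·(0.0402·0.0363)/(2·(0.0402+0.0363)) = 0.005837/0.153 = 0.03815 m.
Re = ρVD_h/μ = 0.77·18.3·0.03815/1.27e-05 = 4.233e+04.
ε/D_h = 0.0001/0.03815 = 0.00262; Haaland gives 1/√f = -1.8 log₁₀[0.000319+0.000163] = 5.97, so f = 0.02805.
ΔP = f(L/D_h)(ρV²/2) = 0.02805·4.82/0.03815·128.9 = 457 Pa.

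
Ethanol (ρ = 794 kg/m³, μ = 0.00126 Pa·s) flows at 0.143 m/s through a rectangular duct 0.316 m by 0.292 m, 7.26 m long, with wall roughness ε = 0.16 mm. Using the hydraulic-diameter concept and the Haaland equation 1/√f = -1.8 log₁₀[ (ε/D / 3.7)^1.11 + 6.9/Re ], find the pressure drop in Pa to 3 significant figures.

ΔP ≈ 4.85 Pa

Hydraulic diameter D_h = 4A/P = 4·(0.316·0.292)/(2·(0.316+0.292)) = 0.3691/1.216 = 0.3035 m.
Re = ρVD_h/μ = 794·0.143·0.3035/0.00126 = 2.735e+04.
ε/D_h = 0.00016/0.3035 = 0.000527; Haaland gives 1/√f = -1.8 log₁₀[5.38e-05+0.000252] = 6.326, so f = 0.02499.
ΔP = f(L/D_h)(ρV²/2) = 0.02499·7.26/0.3035·8.118 = 4.853 Pa.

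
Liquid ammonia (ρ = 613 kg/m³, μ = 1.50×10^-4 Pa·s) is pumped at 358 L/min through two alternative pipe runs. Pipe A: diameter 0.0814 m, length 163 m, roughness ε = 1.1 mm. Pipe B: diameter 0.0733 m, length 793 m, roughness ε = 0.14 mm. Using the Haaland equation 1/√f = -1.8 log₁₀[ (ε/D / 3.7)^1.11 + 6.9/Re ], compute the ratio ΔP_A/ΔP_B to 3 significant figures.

Pipe A: V = Q/A = 0.005967/0.005204 = 1.147 m/s; Re = 3.814e+05; ε/D = 0.0135; Haaland → f = 0.04229; ΔP_A = f(L/D)(ρV²/2) = 3.412e+04 Pa.
Pipe B: V = Q/A = 0.005967/0.00422 = 1.414 m/s; Re = 4.236e+05; ε/D = 0.00191; Haaland → f = 0.02357; ΔP_B = f(L/D)(ρV²/2) = 1.563e+05 Pa.
ΔP_A/ΔP_B = 3.412e+04/1.563e+05 = 0.218.

ΔP_A/ΔP_B ≈ 0.218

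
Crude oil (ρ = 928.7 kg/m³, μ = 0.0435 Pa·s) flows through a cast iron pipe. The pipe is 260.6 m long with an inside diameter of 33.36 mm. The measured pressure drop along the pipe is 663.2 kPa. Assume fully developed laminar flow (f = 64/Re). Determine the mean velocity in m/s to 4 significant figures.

V ≈ 2.035 m/s

For laminar flow, f = 64/Re with Re = ρVD/μ, so Darcy-Weisbach reduces to ΔP = 32μLV/D². Solving for V: V = ΔP·D²/(32μL) = 6.632e+05·(0.03336)²/(32·0.0435·260.6) = 2.035 m/s.
Check: Re = ρVD/μ = 928.7·2.035·0.03336/0.0435 = 1449 < 2300, so the laminar assumption holds.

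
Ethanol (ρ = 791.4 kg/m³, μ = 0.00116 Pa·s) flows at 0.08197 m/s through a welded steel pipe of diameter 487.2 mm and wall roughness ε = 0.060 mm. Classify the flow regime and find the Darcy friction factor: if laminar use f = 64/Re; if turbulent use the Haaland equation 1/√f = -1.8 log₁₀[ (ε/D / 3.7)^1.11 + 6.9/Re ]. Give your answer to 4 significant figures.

Re = ρVD/μ = 791.4·0.08197·0.4872/0.00116 = 2.725e+04.
Re > 4000 → turbulent. ε/D = 6e-05/0.4872 = 0.000123; Haaland: 1/√f = -1.8 log₁₀[1.07e-05 + 0.000253] = 6.441, so f = 0.0241.

f ≈ 0.02410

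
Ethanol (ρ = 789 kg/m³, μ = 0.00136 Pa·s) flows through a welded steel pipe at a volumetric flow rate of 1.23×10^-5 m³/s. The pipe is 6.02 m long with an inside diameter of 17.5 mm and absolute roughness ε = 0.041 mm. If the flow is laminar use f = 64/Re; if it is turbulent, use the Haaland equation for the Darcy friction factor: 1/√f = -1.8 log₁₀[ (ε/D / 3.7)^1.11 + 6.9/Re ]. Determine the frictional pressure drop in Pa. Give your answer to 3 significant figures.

ΔP ≈ 43.7 Pa

Cross-sectional area A = πD²/4 = π(0.0175)²/4 = 0.0002405 m²; mean velocity V = Q/A = 1.23e-05/0.0002405 = 0.05114 m/s.
Reynolds number Re = ρVD/μ = 789 · 0.05114 · 0.0175 / 0.00136 = 519.2.
Re < 2300 → laminar flow, so f = 64/Re = 64/519.2 = 0.1233 (the turbulent correlation is not needed).
Darcy-Weisbach: ΔP = f(L/D)(ρV²/2) = 0.1233·(6.02/0.0175)·(789·0.05114²/2) = 0.1233·344·1.032 = 43.75 Pa.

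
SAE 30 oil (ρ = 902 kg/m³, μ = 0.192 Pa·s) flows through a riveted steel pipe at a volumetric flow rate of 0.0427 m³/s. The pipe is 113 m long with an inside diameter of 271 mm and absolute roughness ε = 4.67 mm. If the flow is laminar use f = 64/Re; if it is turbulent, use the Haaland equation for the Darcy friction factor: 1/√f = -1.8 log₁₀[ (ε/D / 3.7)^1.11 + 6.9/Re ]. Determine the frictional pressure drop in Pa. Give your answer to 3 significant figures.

ΔP ≈ 7000 Pa

Cross-sectional area A = πD²/4 = π(0.271)²/4 = 0.05768 m²; mean velocity V = Q/A = 0.0427/0.05768 = 0.7403 m/s.
Reynolds number Re = ρVD/μ = 902 · 0.7403 · 0.271 / 0.192 = 942.5.
Re < 2300 → laminar flow, so f = 64/Re = 64/942.5 = 0.06791 (the turbulent correlation is not needed).
Darcy-Weisbach: ΔP = f(L/D)(ρV²/2) = 0.06791·(113/0.271)·(902·0.7403²/2) = 0.06791·417·247.2 = 6998 Pa.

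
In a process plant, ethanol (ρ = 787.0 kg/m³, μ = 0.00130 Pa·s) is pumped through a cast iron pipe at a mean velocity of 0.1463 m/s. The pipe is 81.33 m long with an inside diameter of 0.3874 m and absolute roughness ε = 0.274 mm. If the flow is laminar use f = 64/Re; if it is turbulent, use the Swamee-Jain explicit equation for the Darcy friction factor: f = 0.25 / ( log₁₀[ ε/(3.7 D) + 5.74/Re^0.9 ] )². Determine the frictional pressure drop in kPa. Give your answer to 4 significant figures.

ΔP ≈ 0.04382 kPa

Reynolds number Re = ρVD/μ = 787 · 0.1463 · 0.3874 / 0.0013 = 3.431e+04.
Re > 4000 → turbulent. Relative roughness ε/D = 0.000274/0.3874 = 0.000707. Swamee-Jain: f = 0.25/(log₁₀[0.000707/3.7 + 5.74/3.431e+04^0.9])² = 0.25/(log₁₀[0.000191 + 0.000475])² = 0.25/(-3.176)² = 0.02478.
Darcy-Weisbach: ΔP = f(L/D)(ρV²/2) = 0.02478·(81.33/0.3874)·(787·0.1463²/2) = 0.02478·209.9·8.422 = 43.82 Pa.
ΔP = 43.82 Pa = 0.04382 kPa.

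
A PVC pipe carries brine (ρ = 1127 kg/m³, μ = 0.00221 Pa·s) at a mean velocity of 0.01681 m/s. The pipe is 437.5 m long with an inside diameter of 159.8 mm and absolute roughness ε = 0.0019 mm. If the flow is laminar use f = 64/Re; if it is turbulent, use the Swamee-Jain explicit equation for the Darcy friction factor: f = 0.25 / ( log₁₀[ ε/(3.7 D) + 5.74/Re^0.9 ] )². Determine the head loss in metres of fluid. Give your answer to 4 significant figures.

h_f ≈ 0.001842 m

Reynolds number Re = ρVD/μ = 1127 · 0.01681 · 0.1598 / 0.00221 = 1370.
Re < 2300 → laminar flow, so f = 64/Re = 64/1370 = 0.04672 (the turbulent correlation is not needed).
Darcy-Weisbach: ΔP = f(L/D)(ρV²/2) = 0.04672·(437.5/0.1598)·(1127·0.01681²/2) = 0.04672·2738·0.1592 = 20.37 Pa.
Head loss h_f = ΔP/(ρg) = 20.37/(1127·9.81) = 0.001842 m.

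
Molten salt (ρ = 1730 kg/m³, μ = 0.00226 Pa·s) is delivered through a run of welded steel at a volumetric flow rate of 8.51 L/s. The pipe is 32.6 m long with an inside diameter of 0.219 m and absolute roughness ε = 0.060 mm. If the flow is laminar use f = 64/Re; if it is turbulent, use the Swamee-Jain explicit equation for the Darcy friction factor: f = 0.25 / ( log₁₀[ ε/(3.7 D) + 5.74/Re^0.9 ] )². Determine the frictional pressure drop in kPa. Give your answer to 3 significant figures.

Q = 8.51 L/s = 8.51/1000 = 0.00851 m³/s.
Cross-sectional area A = πD²/4 = π(0.219)²/4 = 0.03767 m²; mean velocity V = Q/A = 0.00851/0.03767 = 0.2259 m/s.
Reynolds number Re = ρVD/μ = 1730 · 0.2259 · 0.219 / 0.00226 = 3.787e+04.
Re > 4000 → turbulent. Relative roughness ε/D = 6e-05/0.219 = 0.000274. Swamee-Jain: f = 0.25/(log₁₀[0.000274/3.7 + 5.74/3.787e+04^0.9])² = 0.25/(log₁₀[7.4e-05 + 0.000435])² = 0.25/(-3.293)² = 0.02305.
Darcy-Weisbach: ΔP = f(L/D)(ρV²/2) = 0.02305·(32.6/0.219)·(1730·0.2259²/2) = 0.02305·148.9·44.15 = 151.5 Pa.
ΔP = 151.5 Pa = 0.151 kPa.

ΔP ≈ 0.151 kPa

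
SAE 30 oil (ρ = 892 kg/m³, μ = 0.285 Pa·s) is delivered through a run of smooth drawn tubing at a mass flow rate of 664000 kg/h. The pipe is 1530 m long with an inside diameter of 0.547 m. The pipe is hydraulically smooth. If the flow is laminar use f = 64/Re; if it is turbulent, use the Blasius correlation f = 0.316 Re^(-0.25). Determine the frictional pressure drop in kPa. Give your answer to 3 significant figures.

ṁ = 664000 kg/h = 664000/3600 = 184.4 kg/s.
A = πD²/4 = π(0.547)²/4 = 0.235 m²; mean velocity V = ṁ/(ρA) = 184.4/(892 · 0.235) = 0.8799 m/s.
Reynolds number Re = ρVD/μ = 892 · 0.8799 · 0.547 / 0.285 = 1506.
Re < 2300 → laminar flow, so f = 64/Re = 64/1506 = 0.04249 (the turbulent correlation is not needed).
Darcy-Weisbach: ΔP = f(L/D)(ρV²/2) = 0.04249·(1530/0.547)·(892·0.8799²/2) = 0.04249·2797·345.3 = 4.103e+04 Pa.
ΔP = 4.103e+04 Pa = 41.0 kPa.

ΔP ≈ 41.0 kPa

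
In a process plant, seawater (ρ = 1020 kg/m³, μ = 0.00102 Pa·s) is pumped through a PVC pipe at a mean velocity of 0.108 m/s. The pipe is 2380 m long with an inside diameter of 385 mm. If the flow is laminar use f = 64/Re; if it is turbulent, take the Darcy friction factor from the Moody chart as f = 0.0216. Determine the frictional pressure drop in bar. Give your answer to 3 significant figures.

ΔP ≈ 0.00794 bar

Reynolds number Re = ρVD/μ = 1020 · 0.108 · 0.385 / 0.00102 = 4.158e+04.
Re > 4000 → turbulent; use the Moody-chart value f = 0.0216.
Darcy-Weisbach: ΔP = f(L/D)(ρV²/2) = 0.0216·(2380/0.385)·(1020·0.108²/2) = 0.0216·6182·5.949 = 794.3 Pa.
ΔP = 794.3 Pa = 0.00794 bar.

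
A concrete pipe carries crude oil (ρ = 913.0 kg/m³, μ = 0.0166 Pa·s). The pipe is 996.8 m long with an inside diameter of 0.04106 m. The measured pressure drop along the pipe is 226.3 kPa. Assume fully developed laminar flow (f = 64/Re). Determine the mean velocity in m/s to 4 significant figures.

V ≈ 0.7205 m/s

For laminar flow, f = 64/Re with Re = ρVD/μ, so Darcy-Weisbach reduces to ΔP = 32μLV/D². Solving for V: V = ΔP·D²/(32μL) = 2.263e+05·(0.04106)²/(32·0.0166·996.8) = 0.7205 m/s.
Check: Re = ρVD/μ = 913·0.7205·0.04106/0.0166 = 1627 < 2300, so the laminar assumption holds.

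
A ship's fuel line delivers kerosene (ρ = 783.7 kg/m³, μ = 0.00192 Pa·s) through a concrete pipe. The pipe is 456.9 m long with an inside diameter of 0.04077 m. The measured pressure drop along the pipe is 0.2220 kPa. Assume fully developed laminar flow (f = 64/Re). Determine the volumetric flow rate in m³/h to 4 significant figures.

For laminar flow, f = 64/Re with Re = ρVD/μ, so Darcy-Weisbach reduces to ΔP = 32μLV/D². Solving for V: V = ΔP·D²/(32μL) = 222·(0.04077)²/(32·0.00192·456.9) = 0.01315 m/s.
Check: Re = ρVD/μ = 783.7·0.01315·0.04077/0.00192 = 218.8 < 2300, so the laminar assumption holds.
Q = V·A = 0.01315·(π/4·0.04077²) = 1.716e-05 m³/s = 0.06178 m³/h.

Q ≈ 0.06178 m³/h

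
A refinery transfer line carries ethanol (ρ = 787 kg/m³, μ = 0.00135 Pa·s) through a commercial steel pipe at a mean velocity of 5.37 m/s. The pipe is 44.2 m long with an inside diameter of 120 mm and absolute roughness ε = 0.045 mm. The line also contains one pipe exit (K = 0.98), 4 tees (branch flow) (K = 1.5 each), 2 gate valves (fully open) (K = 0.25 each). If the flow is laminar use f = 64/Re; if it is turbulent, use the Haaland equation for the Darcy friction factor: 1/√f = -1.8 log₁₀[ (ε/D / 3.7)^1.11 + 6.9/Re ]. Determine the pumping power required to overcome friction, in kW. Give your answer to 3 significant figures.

P ≈ 9.48 kW

Reynolds number Re = ρVD/μ = 787 · 5.37 · 0.12 / 0.00135 = 3.757e+05.
Re > 4000 → turbulent. Relative roughness ε/D = 4.5e-05/0.12 = 0.000375. Haaland: 1/√f = -1.8 log₁₀[(0.000375/3.7)^1.11 + 6.9/3.757e+05] = -1.8 log₁₀[3.69e-05 + 1.84e-05] = 7.664, so f = 0.01702.
Total minor-loss coefficient ΣK = 1·0.98 + 4·1.5 + 2·0.25 = 7.48.
ΔP = [f·L/D + ΣK]·(ρV²/2) = [0.01702·44.2/0.12 + 7.48]·(787·5.37²/2) = [6.271 + 7.48]·1.135e+04 = 1.56e+05 Pa.
Q = V·A = 5.37·0.01131 = 0.06073 m³/s.
Pumping power P = QΔP = 0.06073·1.56e+05 = 9476 W = 9.48 kW.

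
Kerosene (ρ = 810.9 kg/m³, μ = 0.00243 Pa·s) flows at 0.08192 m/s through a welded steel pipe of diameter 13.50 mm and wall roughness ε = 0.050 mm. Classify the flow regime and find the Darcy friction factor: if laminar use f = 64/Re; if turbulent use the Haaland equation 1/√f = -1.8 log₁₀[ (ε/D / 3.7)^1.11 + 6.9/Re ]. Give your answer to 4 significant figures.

f ≈ 0.1734

Re = ρVD/μ = 810.9·0.08192·0.0135/0.00243 = 369.
Re < 2300 → laminar, so f = 64/Re = 0.1734 (roughness is irrelevant in laminar flow).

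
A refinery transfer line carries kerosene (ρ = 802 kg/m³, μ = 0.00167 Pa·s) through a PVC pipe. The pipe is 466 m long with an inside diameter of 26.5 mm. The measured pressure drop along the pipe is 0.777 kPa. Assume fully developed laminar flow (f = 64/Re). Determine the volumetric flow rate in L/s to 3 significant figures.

For laminar flow, f = 64/Re with Re = ρVD/μ, so Darcy-Weisbach reduces to ΔP = 32μLV/D². Solving for V: V = ΔP·D²/(32μL) = 777·(0.0265)²/(32·0.00167·466) = 0.02191 m/s.
Check: Re = ρVD/μ = 802·0.02191·0.0265/0.00167 = 278.8 < 2300, so the laminar assumption holds.
Q = V·A = 0.02191·(π/4·0.0265²) = 1.208e-05 m³/s = 0.0121 L/s.

Q ≈ 0.0121 L/s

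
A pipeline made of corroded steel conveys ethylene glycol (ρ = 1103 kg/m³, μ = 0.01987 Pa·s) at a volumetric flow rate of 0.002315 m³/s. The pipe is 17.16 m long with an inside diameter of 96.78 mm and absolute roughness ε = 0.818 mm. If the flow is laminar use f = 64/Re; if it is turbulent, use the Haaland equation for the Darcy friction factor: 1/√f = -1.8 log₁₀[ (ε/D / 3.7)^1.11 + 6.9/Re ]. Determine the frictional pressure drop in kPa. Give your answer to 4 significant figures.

Cross-sectional area A = πD²/4 = π(0.09678)²/4 = 0.007356 m²; mean velocity V = Q/A = 0.002315/0.007356 = 0.3147 m/s.
Reynolds number Re = ρVD/μ = 1103 · 0.3147 · 0.09678 / 0.0199 = 1691.
Re < 2300 → laminar flow, so f = 64/Re = 64/1691 = 0.03786 (the turbulent correlation is not needed).
Darcy-Weisbach: ΔP = f(L/D)(ρV²/2) = 0.03786·(17.16/0.09678)·(1103·0.3147²/2) = 0.03786·177.3·54.62 = 366.6 Pa.
ΔP = 366.6 Pa = 0.3666 kPa.

ΔP ≈ 0.3666 kPa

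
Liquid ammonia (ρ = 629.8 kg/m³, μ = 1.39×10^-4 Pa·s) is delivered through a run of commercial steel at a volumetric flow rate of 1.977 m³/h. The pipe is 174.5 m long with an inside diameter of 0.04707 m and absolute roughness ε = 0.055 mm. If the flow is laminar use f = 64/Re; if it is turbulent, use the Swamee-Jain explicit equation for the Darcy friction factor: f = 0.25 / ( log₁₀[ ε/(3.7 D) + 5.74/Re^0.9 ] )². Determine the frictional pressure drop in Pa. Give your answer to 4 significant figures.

ΔP ≈ 2768 Pa

Q = 1.977 m³/h = 1.977/3600 = 0.0005492 m³/s.
Cross-sectional area A = πD²/4 = π(0.04707)²/4 = 0.00174 m²; mean velocity V = Q/A = 0.0005492/0.00174 = 0.3156 m/s.
Reynolds number Re = ρVD/μ = 629.8 · 0.3156 · 0.04707 / 0.000139 = 6.731e+04.
Re > 4000 → turbulent. Relative roughness ε/D = 5.5e-05/0.04707 = 0.00117. Swamee-Jain: f = 0.25/(log₁₀[0.00117/3.7 + 5.74/6.731e+04^0.9])² = 0.25/(log₁₀[0.000316 + 0.000259])² = 0.25/(-3.24)² = 0.02381.
Darcy-Weisbach: ΔP = f(L/D)(ρV²/2) = 0.02381·(174.5/0.04707)·(629.8·0.3156²/2) = 0.02381·3707·31.36 = 2768 Pa.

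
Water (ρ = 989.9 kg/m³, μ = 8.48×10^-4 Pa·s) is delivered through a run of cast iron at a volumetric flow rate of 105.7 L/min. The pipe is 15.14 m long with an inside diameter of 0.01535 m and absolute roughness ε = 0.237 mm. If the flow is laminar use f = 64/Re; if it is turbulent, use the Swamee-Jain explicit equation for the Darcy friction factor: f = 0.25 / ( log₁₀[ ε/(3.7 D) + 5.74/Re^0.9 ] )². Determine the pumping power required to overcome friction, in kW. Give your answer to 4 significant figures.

Q = 105.7 L/min = 105.7/60000 = 0.001762 m³/s.
Cross-sectional area A = πD²/4 = π(0.01535)²/4 = 0.0001851 m²; mean velocity V = Q/A = 0.001762/0.0001851 = 9.52 m/s.
Reynolds number Re = ρVD/μ = 989.9 · 9.52 · 0.01535 / 0.000848 = 1.706e+05.
Re > 4000 → turbulent. Relative roughness ε/D = 0.000237/0.01535 = 0.0154. Swamee-Jain: f = 0.25/(log₁₀[0.0154/3.7 + 5.74/1.706e+05^0.9])² = 0.25/(log₁₀[0.00417 + 0.000112])² = 0.25/(-2.368)² = 0.04458.
Darcy-Weisbach: ΔP = f(L/D)(ρV²/2) = 0.04458·(15.14/0.01535)·(989.9·9.52²/2) = 0.04458·986.3·4.485e+04 = 1.972e+06 Pa.
Pumping power P = QΔP = 0.001762·1.972e+06 = 3474.6 W = 3.475 kW.

P ≈ 3.475 kW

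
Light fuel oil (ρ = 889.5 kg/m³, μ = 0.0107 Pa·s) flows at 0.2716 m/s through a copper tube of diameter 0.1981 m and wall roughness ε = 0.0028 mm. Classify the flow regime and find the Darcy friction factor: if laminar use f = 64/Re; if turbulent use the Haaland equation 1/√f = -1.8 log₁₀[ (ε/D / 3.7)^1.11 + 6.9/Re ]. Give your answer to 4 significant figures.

Re = ρVD/μ = 889.5·0.2716·0.1981/0.0107 = 4473.
Re > 4000 → turbulent. ε/D = 2.8e-06/0.1981 = 1.41e-05; Haaland: 1/√f = -1.8 log₁₀[9.69e-07 + 0.00154] = 5.061, so f = 0.03905.

f ≈ 0.03905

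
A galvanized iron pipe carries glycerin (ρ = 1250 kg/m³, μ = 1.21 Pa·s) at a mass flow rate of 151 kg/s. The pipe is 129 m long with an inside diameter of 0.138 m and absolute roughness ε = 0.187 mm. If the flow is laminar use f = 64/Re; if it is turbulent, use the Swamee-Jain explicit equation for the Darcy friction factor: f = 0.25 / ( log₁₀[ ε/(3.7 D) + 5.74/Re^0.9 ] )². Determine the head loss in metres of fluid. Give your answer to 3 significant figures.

A = πD²/4 = π(0.138)²/4 = 0.01496 m²; mean velocity V = ṁ/(ρA) = 151/(1250 · 0.01496) = 8.076 m/s.
Reynolds number Re = ρVD/μ = 1250 · 8.076 · 0.138 / 1.21 = 1151.
Re < 2300 → laminar flow, so f = 64/Re = 64/1151 = 0.05558 (the turbulent correlation is not needed).
Darcy-Weisbach: ΔP = f(L/D)(ρV²/2) = 0.05558·(129/0.138)·(1250·8.076²/2) = 0.05558·934.8·4.077e+04 = 2.118e+06 Pa.
Head loss h_f = ΔP/(ρg) = 2.118e+06/(1250·9.81) = 173 m.

h_f ≈ 173 m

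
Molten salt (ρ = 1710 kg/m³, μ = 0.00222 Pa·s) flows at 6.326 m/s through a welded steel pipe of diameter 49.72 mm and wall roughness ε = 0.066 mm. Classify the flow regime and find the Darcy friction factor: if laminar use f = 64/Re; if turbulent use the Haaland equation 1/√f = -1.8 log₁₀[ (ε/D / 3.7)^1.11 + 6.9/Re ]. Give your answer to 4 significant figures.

f ≈ 0.02196

Re = ρVD/μ = 1710·6.326·0.04972/0.00222 = 2.423e+05.
Re > 4000 → turbulent. ε/D = 6.6e-05/0.04972 = 0.00133; Haaland: 1/√f = -1.8 log₁₀[0.00015 + 2.85e-05] = 6.748, so f = 0.02196.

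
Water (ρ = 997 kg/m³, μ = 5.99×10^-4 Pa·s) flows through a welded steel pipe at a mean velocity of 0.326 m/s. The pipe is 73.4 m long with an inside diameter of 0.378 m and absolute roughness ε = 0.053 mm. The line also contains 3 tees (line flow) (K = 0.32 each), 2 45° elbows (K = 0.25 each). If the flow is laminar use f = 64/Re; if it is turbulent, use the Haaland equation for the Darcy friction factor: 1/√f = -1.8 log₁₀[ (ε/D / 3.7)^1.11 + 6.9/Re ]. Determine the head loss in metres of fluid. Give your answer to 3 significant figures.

h_f ≈ 0.0252 m

Reynolds number Re = ρVD/μ = 997 · 0.326 · 0.378 / 0.000599 = 2.051e+05.
Re > 4000 → turbulent. Relative roughness ε/D = 5.3e-05/0.378 = 0.00014. Haaland: 1/√f = -1.8 log₁₀[(0.00014/3.7)^1.11 + 6.9/2.051e+05] = -1.8 log₁₀[1.24e-05 + 3.36e-05] = 7.807, so f = 0.01641.
Total minor-loss coefficient ΣK = 3·0.32 + 2·0.25 = 1.46.
ΔP = [f·L/D + ΣK]·(ρV²/2) = [0.01641·73.4/0.378 + 1.46]·(997·0.326²/2) = [3.186 + 1.46]·52.98 = 246.1 Pa.
Head loss h_f = ΔP/(ρg) = 246.1/(997·9.81) = 0.0252 m.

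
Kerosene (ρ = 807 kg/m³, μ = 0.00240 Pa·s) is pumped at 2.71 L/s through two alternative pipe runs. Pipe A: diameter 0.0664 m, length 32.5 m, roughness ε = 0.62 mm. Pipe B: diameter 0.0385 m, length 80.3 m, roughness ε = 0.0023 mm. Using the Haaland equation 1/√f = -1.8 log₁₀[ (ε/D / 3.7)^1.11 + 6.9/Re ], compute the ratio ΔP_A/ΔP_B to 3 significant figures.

Pipe A: V = Q/A = 0.00271/0.003463 = 0.7826 m/s; Re = 1.747e+04; ε/D = 0.00934; Haaland → f = 0.04025; ΔP_A = f(L/D)(ρV²/2) = 4869 Pa.
Pipe B: V = Q/A = 0.00271/0.001164 = 2.328 m/s; Re = 3.014e+04; ε/D = 5.97e-05; Haaland → f = 0.02341; ΔP_B = f(L/D)(ρV²/2) = 1.067e+05 Pa.
ΔP_A/ΔP_B = 4869/1.067e+05 = 0.0456.

ΔP_A/ΔP_B ≈ 0.0456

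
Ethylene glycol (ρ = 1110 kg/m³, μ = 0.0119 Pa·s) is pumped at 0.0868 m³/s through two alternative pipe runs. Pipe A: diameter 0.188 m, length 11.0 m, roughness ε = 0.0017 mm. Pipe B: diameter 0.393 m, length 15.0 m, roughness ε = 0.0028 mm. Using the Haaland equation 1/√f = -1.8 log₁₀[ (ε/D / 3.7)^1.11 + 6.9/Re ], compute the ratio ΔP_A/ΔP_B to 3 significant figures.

ΔP_A/ΔP_B ≈ 24.7

Pipe A: V = Q/A = 0.0868/0.02776 = 3.127 m/s; Re = 5.483e+04; ε/D = 9.04e-06; Haaland → f = 0.02031; ΔP_A = f(L/D)(ρV²/2) = 6449 Pa.
Pipe B: V = Q/A = 0.0868/0.1213 = 0.7156 m/s; Re = 2.623e+04; ε/D = 7.12e-06; Haaland → f = 0.02409; ΔP_B = f(L/D)(ρV²/2) = 261.3 Pa.
ΔP_A/ΔP_B = 6449/261.3 = 24.7.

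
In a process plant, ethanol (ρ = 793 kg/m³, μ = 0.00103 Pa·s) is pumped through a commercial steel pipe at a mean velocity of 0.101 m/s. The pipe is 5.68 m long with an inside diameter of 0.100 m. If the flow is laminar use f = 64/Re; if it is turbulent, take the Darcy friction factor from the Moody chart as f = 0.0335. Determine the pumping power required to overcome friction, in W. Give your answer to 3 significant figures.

Reynolds number Re = ρVD/μ = 793 · 0.101 · 0.1 / 0.00103 = 7776.
Re > 4000 → turbulent; use the Moody-chart value f = 0.0335.
Darcy-Weisbach: ΔP = f(L/D)(ρV²/2) = 0.0335·(5.68/0.1)·(793·0.101²/2) = 0.0335·56.8·4.045 = 7.696 Pa.
Q = V·A = 0.101·0.007854 = 0.0007933 m³/s.
Pumping power P = QΔP = 0.0007933·7.696 = 0.006105 W = 0.00611 W.

P ≈ 0.00611 W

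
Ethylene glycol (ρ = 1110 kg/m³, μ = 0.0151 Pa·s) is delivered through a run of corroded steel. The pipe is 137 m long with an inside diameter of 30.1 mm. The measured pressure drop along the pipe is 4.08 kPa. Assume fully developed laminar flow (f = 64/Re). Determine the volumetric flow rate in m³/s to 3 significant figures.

For laminar flow, f = 64/Re with Re = ρVD/μ, so Darcy-Weisbach reduces to ΔP = 32μLV/D². Solving for V: V = ΔP·D²/(32μL) = 4080·(0.0301)²/(32·0.0151·137) = 0.05584 m/s.
Check: Re = ρVD/μ = 1110·0.05584·0.0301/0.0151 = 123.6 < 2300, so the laminar assumption holds.
Q = V·A = 0.05584·(π/4·0.0301²) = 3.973e-05 m³/s = 3.97×10^-5 m³/s.

Q ≈ 3.97×10^-5 m³/s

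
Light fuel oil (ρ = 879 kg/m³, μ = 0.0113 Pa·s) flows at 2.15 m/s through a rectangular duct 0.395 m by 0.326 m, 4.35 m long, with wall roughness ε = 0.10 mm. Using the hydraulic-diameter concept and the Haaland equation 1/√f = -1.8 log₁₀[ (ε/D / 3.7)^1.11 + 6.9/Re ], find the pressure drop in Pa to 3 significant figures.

Hydraulic diameter D_h = 4A/P = 4·(0.395·0.326)/(2·(0.395+0.326)) = 0.5151/1.442 = 0.3572 m.
Re = ρVD_h/μ = 879·2.15·0.3572/0.0113 = 5.974e+04.
ε/D_h = 0.0001/0.3572 = 0.00028; Haaland gives 1/√f = -1.8 log₁₀[2.66e-05+0.000116] = 6.925, so f = 0.02085.
ΔP = f(L/D_h)(ρV²/2) = 0.02085·4.35/0.3572·2032 = 515.9 Pa.

ΔP ≈ 516 Pa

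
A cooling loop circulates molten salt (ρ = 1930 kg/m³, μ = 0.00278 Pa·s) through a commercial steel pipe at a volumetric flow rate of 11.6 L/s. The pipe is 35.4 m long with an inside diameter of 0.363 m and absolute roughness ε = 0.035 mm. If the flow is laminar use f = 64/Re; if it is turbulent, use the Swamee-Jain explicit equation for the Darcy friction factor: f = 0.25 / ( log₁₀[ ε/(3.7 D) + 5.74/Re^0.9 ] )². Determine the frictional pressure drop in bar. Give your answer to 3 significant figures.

Q = 11.6 L/s = 11.6/1000 = 0.0116 m³/s.
Cross-sectional area A = πD²/4 = π(0.363)²/4 = 0.1035 m²; mean velocity V = Q/A = 0.0116/0.1035 = 0.1121 m/s.
Reynolds number Re = ρVD/μ = 1930 · 0.1121 · 0.363 / 0.00278 = 2.825e+04.
Re > 4000 → turbulent. Relative roughness ε/D = 3.5e-05/0.363 = 9.64e-05. Swamee-Jain: f = 0.25/(log₁₀[9.64e-05/3.7 + 5.74/2.825e+04^0.9])² = 0.25/(log₁₀[2.61e-05 + 0.000566])² = 0.25/(-3.227)² = 0.024.
Darcy-Weisbach: ΔP = f(L/D)(ρV²/2) = 0.024·(35.4/0.363)·(1930·0.1121²/2) = 0.024·97.52·12.12 = 28.38 Pa.
ΔP = 28.38 Pa = 2.84×10^-4 bar.

ΔP ≈ 2.84×10^-4 bar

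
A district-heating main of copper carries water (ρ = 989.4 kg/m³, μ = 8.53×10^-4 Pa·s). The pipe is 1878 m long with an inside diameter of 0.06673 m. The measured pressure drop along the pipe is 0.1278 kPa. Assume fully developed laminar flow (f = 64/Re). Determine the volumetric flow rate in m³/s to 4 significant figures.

For laminar flow, f = 64/Re with Re = ρVD/μ, so Darcy-Weisbach reduces to ΔP = 32μLV/D². Solving for V: V = ΔP·D²/(32μL) = 127.8·(0.06673)²/(32·0.000853·1878) = 0.0111 m/s.
Check: Re = ρVD/μ = 989.4·0.0111·0.06673/0.000853 = 859.3 < 2300, so the laminar assumption holds.
Q = V·A = 0.0111·(π/4·0.06673²) = 3.882e-05 m³/s = 3.882×10^-5 m³/s.

Q ≈ 3.882×10^-5 m³/s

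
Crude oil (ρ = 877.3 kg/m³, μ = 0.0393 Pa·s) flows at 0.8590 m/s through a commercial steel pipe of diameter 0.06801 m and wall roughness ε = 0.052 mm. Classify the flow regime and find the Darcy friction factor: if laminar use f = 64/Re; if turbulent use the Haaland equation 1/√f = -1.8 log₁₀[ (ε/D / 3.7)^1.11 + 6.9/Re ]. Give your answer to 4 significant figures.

f ≈ 0.04907

Re = ρVD/μ = 877.3·0.859·0.06801/0.0393 = 1304.
Re < 2300 → laminar, so f = 64/Re = 0.04907 (roughness is irrelevant in laminar flow).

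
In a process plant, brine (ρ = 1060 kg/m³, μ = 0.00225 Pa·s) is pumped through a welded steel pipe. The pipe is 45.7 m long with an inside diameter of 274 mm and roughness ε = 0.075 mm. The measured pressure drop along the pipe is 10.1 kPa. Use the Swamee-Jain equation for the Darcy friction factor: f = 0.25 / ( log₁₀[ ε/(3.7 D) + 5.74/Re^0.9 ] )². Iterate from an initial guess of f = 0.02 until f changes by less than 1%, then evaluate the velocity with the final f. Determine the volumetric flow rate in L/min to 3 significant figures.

Rearranging Darcy-Weisbach: V = √(2·ΔP·D/(f·L·ρ)). With ε/D = 7.5e-05/0.274 = 0.000274, iterate starting from f = 0.02:
  f = 0.02 → V = √(2·1.01e+04·0.274/(0.02·45.7·1060)) = 2.39 m/s; Re = ρVD/μ = 3.085e+05; f → 0.01683
  f = 0.01683 → V = 2.606 m/s; Re = 3.364e+05; f → 0.01669
Converged (Δf/f < 1%). With the final f = 0.01669: V = √(2·1.01e+04·0.274/(0.01669·45.7·1060)) = 2.616 m/s.
Q = V·A = 2.616·(π/4·0.274²) = 0.1543 m³/s = 9260 L/min.

Q ≈ 9260 L/min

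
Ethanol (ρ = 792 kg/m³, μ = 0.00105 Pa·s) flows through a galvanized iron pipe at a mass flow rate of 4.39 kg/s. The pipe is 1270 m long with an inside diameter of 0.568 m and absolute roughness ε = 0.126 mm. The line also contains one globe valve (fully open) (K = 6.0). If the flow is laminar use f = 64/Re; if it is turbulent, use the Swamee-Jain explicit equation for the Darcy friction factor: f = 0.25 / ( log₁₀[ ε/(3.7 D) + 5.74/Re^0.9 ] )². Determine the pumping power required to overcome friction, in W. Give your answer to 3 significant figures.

P ≈ 0.0812 W

A = πD²/4 = π(0.568)²/4 = 0.2534 m²; mean velocity V = ṁ/(ρA) = 4.39/(792 · 0.2534) = 0.02188 m/s.
Reynolds number Re = ρVD/μ = 792 · 0.02188 · 0.568 / 0.00105 = 9372.
Re > 4000 → turbulent. Relative roughness ε/D = 0.000126/0.568 = 0.000222. Swamee-Jain: f = 0.25/(log₁₀[0.000222/3.7 + 5.74/9372^0.9])² = 0.25/(log₁₀[6e-05 + 0.00153])² = 0.25/(-2.799)² = 0.03191.
Total minor-loss coefficient ΣK = 1·6 = 6.
ΔP = [f·L/D + ΣK]·(ρV²/2) = [0.03191·1270/0.568 + 6]·(792·0.02188²/2) = [71.35 + 6]·0.1895 = 14.66 Pa.
Q = ṁ/ρ = 4.39/792 = 0.005543 m³/s.
Pumping power P = QΔP = 0.005543·14.66 = 0.08124 W = 0.0812 W.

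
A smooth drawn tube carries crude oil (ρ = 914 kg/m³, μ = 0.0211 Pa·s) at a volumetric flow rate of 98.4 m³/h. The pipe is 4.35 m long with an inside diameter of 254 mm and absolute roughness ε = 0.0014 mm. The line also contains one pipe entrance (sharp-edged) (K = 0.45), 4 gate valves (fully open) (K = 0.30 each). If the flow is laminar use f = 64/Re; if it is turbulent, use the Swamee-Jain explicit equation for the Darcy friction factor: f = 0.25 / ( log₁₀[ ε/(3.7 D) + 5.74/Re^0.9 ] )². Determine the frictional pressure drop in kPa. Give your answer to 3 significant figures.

Q = 98.4 m³/h = 98.4/3600 = 0.02733 m³/s.
Cross-sectional area A = πD²/4 = π(0.254)²/4 = 0.05067 m²; mean velocity V = Q/A = 0.02733/0.05067 = 0.5394 m/s.
Reynolds number Re = ρVD/μ = 914 · 0.5394 · 0.254 / 0.0211 = 5935.
Re > 4000 → turbulent. Relative roughness ε/D = 1.4e-06/0.254 = 5.51e-06. Swamee-Jain: f = 0.25/(log₁₀[5.51e-06/3.7 + 5.74/5935^0.9])² = 0.25/(log₁₀[1.49e-06 + 0.00231])² = 0.25/(-2.637)² = 0.03595.
Total minor-loss coefficient ΣK = 1·0.45 + 4·0.3 = 1.65.
ΔP = [f·L/D + ΣK]·(ρV²/2) = [0.03595·4.35/0.254 + 1.65]·(914·0.5394²/2) = [0.6158 + 1.65]·133 = 301.3 Pa.
ΔP = 301.3 Pa = 0.301 kPa.

ΔP ≈ 0.301 kPa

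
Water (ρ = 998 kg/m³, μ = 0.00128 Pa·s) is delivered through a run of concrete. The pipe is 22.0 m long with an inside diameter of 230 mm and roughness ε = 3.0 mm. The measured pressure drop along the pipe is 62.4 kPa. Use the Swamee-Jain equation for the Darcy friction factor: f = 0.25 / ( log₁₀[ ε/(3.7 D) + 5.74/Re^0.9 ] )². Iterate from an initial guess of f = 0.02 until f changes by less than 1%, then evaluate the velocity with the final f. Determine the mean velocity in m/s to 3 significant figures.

Rearranging Darcy-Weisbach: V = √(2·ΔP·D/(f·L·ρ)). With ε/D = 0.003/0.23 = 0.013, iterate starting from f = 0.02:
  f = 0.02 → V = √(2·6.24e+04·0.23/(0.02·22·998)) = 8.085 m/s; Re = ρVD/μ = 1.45e+06; f → 0.04162
  f = 0.04162 → V = 5.604 m/s; Re = 1.005e+06; f → 0.04165
Converged (Δf/f < 1%). With the final f = 0.04165: V = √(2·6.24e+04·0.23/(0.04165·22·998)) = 5.603 m/s.

V ≈ 5.60 m/s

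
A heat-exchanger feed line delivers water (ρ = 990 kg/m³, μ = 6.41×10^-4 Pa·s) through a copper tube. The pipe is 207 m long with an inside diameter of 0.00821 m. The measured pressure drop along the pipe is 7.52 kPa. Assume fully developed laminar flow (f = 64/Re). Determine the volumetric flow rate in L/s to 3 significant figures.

Q ≈ 0.00632 L/s

For laminar flow, f = 64/Re with Re = ρVD/μ, so Darcy-Weisbach reduces to ΔP = 32μLV/D². Solving for V: V = ΔP·D²/(32μL) = 7520·(0.00821)²/(32·0.000641·207) = 0.1194 m/s.
Check: Re = ρVD/μ = 990·0.1194·0.00821/0.000641 = 1514 < 2300, so the laminar assumption holds.
Q = V·A = 0.1194·(π/4·0.00821²) = 6.32e-06 m³/s = 0.00632 L/s.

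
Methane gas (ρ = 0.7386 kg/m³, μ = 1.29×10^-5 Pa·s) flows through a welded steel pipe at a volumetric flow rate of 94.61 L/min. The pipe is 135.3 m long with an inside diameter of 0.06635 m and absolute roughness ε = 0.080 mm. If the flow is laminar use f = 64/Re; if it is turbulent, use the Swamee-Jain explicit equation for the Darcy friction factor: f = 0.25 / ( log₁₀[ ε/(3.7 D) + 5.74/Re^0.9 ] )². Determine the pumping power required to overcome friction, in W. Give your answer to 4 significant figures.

P ≈ 0.009123 W

Q = 94.61 L/min = 94.61/60000 = 0.001577 m³/s.
Cross-sectional area A = πD²/4 = π(0.06635)²/4 = 0.003458 m²; mean velocity V = Q/A = 0.001577/0.003458 = 0.4561 m/s.
Reynolds number Re = ρVD/μ = 0.7386 · 0.4561 · 0.06635 / 1.29e-05 = 1733.
Re < 2300 → laminar flow, so f = 64/Re = 64/1733 = 0.03694 (the turbulent correlation is not needed).
Darcy-Weisbach: ΔP = f(L/D)(ρV²/2) = 0.03694·(135.3/0.06635)·(0.7386·0.4561²/2) = 0.03694·2039·0.07681 = 5.786 Pa.
Pumping power P = QΔP = 0.001577·5.786 = 0.0091234 W = 0.009123 W.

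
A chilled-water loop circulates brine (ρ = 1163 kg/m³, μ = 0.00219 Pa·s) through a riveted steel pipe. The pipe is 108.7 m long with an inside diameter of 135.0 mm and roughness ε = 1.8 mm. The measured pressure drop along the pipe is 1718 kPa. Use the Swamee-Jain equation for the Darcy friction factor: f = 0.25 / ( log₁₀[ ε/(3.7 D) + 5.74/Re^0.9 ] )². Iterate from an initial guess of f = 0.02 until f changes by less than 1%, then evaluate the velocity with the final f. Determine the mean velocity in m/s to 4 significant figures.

V ≈ 9.345 m/s

Rearranging Darcy-Weisbach: V = √(2·ΔP·D/(f·L·ρ)). With ε/D = 0.0018/0.135 = 0.0133, iterate starting from f = 0.02:
  f = 0.02 → V = √(2·1.718e+06·0.135/(0.02·108.7·1163)) = 13.54 m/s; Re = ρVD/μ = 9.711e+05; f → 0.04198
  f = 0.04198 → V = 9.349 m/s; Re = 6.703e+05; f → 0.04201
Converged (Δf/f < 1%). With the final f = 0.04201: V = √(2·1.718e+06·0.135/(0.04201·108.7·1163)) = 9.345 m/s.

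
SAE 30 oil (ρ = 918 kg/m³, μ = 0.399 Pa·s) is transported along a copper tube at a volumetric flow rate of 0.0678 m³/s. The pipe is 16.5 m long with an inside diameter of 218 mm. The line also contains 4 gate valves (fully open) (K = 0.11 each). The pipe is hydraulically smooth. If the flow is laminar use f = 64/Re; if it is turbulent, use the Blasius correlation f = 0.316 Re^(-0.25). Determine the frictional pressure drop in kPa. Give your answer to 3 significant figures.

Cross-sectional area A = πD²/4 = π(0.218)²/4 = 0.03733 m²; mean velocity V = Q/A = 0.0678/0.03733 = 1.816 m/s.
Reynolds number Re = ρVD/μ = 918 · 1.816 · 0.218 / 0.399 = 911.1.
Re < 2300 → laminar flow, so f = 64/Re = 64/911.1 = 0.07025 (the turbulent correlation is not needed).
Total minor-loss coefficient ΣK = 4·0.11 = 0.44.
ΔP = [f·L/D + ΣK]·(ρV²/2) = [0.07025·16.5/0.218 + 0.44]·(918·1.816²/2) = [5.317 + 0.44]·1514 = 8719 Pa.
ΔP = 8719 Pa = 8.72 kPa.

ΔP ≈ 8.72 kPa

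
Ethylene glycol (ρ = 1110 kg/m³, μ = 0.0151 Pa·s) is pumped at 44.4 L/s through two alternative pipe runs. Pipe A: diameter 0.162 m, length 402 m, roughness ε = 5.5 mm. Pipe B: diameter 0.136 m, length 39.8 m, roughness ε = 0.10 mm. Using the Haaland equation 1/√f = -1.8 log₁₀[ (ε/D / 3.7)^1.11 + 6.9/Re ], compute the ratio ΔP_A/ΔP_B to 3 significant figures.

Pipe A: V = Q/A = 0.0444/0.02061 = 2.154 m/s; Re = 2.565e+04; ε/D = 0.034; Haaland → f = 0.06148; ΔP_A = f(L/D)(ρV²/2) = 3.929e+05 Pa.
Pipe B: V = Q/A = 0.0444/0.01453 = 3.056 m/s; Re = 3.056e+04; ε/D = 0.000735; Haaland → f = 0.02494; ΔP_B = f(L/D)(ρV²/2) = 3.785e+04 Pa.
ΔP_A/ΔP_B = 3.929e+05/3.785e+04 = 10.4.

ΔP_A/ΔP_B ≈ 10.4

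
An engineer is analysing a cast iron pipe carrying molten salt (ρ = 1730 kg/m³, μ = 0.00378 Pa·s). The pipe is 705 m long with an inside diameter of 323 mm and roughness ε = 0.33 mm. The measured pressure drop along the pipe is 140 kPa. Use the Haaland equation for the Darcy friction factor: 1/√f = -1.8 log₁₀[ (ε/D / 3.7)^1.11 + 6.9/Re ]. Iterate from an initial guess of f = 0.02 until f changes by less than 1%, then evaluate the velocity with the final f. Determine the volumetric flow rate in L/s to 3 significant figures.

Rearranging Darcy-Weisbach: V = √(2·ΔP·D/(f·L·ρ)). With ε/D = 0.00033/0.323 = 0.00102, iterate starting from f = 0.02:
  f = 0.02 → V = √(2·1.4e+05·0.323/(0.02·705·1730)) = 1.926 m/s; Re = ρVD/μ = 2.846e+05; f → 0.02066
  f = 0.02066 → V = 1.895 m/s; Re = 2.801e+05; f → 0.02067
Converged (Δf/f < 1%). With the final f = 0.02067: V = √(2·1.4e+05·0.323/(0.02067·705·1730)) = 1.894 m/s.
Q = V·A = 1.894·(π/4·0.323²) = 0.1552 m³/s = 155 L/s.

Q ≈ 155 L/s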